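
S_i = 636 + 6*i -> [636, 642, 648, 654, 660]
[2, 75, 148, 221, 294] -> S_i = 2 + 73*i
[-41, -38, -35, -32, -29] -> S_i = -41 + 3*i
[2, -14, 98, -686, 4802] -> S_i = 2*-7^i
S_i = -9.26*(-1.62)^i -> [-9.26, 15.0, -24.3, 39.37, -63.78]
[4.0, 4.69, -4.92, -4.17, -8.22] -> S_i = Random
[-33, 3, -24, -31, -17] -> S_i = Random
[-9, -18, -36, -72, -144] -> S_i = -9*2^i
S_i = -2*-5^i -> [-2, 10, -50, 250, -1250]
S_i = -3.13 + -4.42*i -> [-3.13, -7.55, -11.97, -16.39, -20.81]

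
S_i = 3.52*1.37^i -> [3.52, 4.82, 6.61, 9.05, 12.4]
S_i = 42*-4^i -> [42, -168, 672, -2688, 10752]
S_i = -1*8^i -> [-1, -8, -64, -512, -4096]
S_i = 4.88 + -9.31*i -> [4.88, -4.43, -13.74, -23.05, -32.36]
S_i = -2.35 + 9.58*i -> [-2.35, 7.23, 16.81, 26.39, 35.97]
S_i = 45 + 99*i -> [45, 144, 243, 342, 441]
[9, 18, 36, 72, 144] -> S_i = 9*2^i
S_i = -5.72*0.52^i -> [-5.72, -2.97, -1.55, -0.8, -0.42]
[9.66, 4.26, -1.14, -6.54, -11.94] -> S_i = 9.66 + -5.40*i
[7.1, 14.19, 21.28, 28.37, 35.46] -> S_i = 7.10 + 7.09*i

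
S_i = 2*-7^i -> [2, -14, 98, -686, 4802]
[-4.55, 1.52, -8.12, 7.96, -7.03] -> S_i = Random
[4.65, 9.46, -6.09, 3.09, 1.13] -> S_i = Random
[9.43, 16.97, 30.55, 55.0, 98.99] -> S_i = 9.43*1.80^i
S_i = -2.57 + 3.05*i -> [-2.57, 0.48, 3.53, 6.58, 9.63]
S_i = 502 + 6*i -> [502, 508, 514, 520, 526]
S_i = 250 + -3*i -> [250, 247, 244, 241, 238]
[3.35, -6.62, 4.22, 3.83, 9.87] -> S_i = Random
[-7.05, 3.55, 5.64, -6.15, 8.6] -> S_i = Random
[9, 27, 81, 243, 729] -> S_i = 9*3^i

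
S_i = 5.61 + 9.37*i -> [5.61, 14.98, 24.35, 33.72, 43.09]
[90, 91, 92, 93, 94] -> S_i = 90 + 1*i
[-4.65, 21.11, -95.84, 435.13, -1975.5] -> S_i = -4.65*(-4.54)^i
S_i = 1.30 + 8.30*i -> [1.3, 9.6, 17.9, 26.2, 34.5]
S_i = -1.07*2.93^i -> [-1.07, -3.14, -9.19, -26.91, -78.86]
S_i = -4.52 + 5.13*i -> [-4.52, 0.61, 5.74, 10.87, 16.0]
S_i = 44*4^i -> [44, 176, 704, 2816, 11264]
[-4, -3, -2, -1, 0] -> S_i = -4 + 1*i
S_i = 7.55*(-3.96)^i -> [7.55, -29.9, 118.4, -468.85, 1856.64]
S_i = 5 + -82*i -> [5, -77, -159, -241, -323]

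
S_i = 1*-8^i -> [1, -8, 64, -512, 4096]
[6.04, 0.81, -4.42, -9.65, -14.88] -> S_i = 6.04 + -5.23*i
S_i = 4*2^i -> [4, 8, 16, 32, 64]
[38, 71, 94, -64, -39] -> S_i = Random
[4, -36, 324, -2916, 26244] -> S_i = 4*-9^i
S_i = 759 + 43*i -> [759, 802, 845, 888, 931]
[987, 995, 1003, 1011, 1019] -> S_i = 987 + 8*i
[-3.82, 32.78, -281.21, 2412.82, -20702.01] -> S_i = -3.82*(-8.58)^i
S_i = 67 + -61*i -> [67, 6, -55, -116, -177]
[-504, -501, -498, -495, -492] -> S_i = -504 + 3*i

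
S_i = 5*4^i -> [5, 20, 80, 320, 1280]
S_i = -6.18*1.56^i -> [-6.18, -9.64, -15.04, -23.46, -36.6]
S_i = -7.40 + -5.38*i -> [-7.4, -12.78, -18.16, -23.54, -28.92]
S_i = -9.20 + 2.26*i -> [-9.2, -6.94, -4.68, -2.42, -0.16]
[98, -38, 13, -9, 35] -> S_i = Random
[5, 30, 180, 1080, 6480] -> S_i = 5*6^i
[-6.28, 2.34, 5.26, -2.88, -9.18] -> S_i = Random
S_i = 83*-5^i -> [83, -415, 2075, -10375, 51875]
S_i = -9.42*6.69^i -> [-9.42, -63.02, -421.6, -2820.52, -18869.28]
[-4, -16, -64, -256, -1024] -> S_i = -4*4^i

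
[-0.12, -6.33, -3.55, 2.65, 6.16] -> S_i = Random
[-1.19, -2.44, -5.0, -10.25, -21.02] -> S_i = -1.19*2.05^i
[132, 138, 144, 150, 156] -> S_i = 132 + 6*i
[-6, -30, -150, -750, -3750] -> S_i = -6*5^i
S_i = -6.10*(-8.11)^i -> [-6.1, 49.47, -401.21, 3253.81, -26388.41]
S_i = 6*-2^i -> [6, -12, 24, -48, 96]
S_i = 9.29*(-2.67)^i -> [9.29, -24.8, 66.23, -176.83, 472.13]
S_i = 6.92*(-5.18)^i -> [6.92, -35.85, 185.68, -961.82, 4982.25]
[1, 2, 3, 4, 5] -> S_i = 1 + 1*i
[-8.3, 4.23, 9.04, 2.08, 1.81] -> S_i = Random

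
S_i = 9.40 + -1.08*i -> [9.4, 8.32, 7.24, 6.16, 5.08]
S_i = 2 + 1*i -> [2, 3, 4, 5, 6]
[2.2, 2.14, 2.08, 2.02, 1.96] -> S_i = 2.20 + -0.06*i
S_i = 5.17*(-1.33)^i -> [5.17, -6.88, 9.15, -12.16, 16.18]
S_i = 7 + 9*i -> [7, 16, 25, 34, 43]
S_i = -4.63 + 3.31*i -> [-4.63, -1.32, 1.99, 5.3, 8.61]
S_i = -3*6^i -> [-3, -18, -108, -648, -3888]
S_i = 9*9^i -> [9, 81, 729, 6561, 59049]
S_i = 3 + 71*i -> [3, 74, 145, 216, 287]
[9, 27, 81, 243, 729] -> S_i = 9*3^i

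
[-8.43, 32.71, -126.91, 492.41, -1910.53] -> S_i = -8.43*(-3.88)^i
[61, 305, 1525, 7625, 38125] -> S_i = 61*5^i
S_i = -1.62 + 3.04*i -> [-1.62, 1.42, 4.46, 7.5, 10.54]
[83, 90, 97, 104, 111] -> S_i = 83 + 7*i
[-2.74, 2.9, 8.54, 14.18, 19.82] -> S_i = -2.74 + 5.64*i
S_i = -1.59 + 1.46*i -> [-1.59, -0.13, 1.33, 2.79, 4.25]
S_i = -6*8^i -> [-6, -48, -384, -3072, -24576]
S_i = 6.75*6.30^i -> [6.75, 42.52, 267.91, 1687.82, 10633.25]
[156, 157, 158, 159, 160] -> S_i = 156 + 1*i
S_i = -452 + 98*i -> [-452, -354, -256, -158, -60]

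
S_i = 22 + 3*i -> [22, 25, 28, 31, 34]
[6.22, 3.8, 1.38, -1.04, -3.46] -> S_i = 6.22 + -2.42*i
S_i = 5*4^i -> [5, 20, 80, 320, 1280]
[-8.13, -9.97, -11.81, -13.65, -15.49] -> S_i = -8.13 + -1.84*i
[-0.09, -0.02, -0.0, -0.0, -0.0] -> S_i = -0.09*0.17^i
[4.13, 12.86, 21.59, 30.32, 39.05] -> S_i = 4.13 + 8.73*i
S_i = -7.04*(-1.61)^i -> [-7.04, 11.33, -18.25, 29.38, -47.3]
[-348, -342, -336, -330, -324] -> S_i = -348 + 6*i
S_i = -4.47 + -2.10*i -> [-4.47, -6.57, -8.67, -10.77, -12.87]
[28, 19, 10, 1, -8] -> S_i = 28 + -9*i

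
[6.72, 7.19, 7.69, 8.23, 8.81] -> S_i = 6.72*1.07^i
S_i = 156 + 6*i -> [156, 162, 168, 174, 180]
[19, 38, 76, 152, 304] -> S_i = 19*2^i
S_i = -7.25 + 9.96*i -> [-7.25, 2.71, 12.67, 22.63, 32.59]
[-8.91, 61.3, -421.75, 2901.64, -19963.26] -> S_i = -8.91*(-6.88)^i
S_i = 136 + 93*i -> [136, 229, 322, 415, 508]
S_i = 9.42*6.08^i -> [9.42, 57.27, 348.22, 2117.2, 12872.57]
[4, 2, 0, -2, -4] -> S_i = 4 + -2*i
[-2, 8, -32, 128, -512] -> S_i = -2*-4^i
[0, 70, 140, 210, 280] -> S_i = 0 + 70*i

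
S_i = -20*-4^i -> [-20, 80, -320, 1280, -5120]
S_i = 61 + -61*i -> [61, 0, -61, -122, -183]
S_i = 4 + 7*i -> [4, 11, 18, 25, 32]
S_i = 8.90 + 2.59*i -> [8.9, 11.49, 14.08, 16.67, 19.26]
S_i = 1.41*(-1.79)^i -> [1.41, -2.52, 4.52, -8.09, 14.48]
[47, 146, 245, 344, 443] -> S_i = 47 + 99*i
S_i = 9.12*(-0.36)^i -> [9.12, -3.28, 1.18, -0.43, 0.15]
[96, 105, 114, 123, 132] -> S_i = 96 + 9*i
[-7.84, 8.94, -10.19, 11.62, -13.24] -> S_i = -7.84*(-1.14)^i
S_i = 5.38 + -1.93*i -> [5.38, 3.45, 1.52, -0.41, -2.34]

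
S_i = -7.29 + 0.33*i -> [-7.29, -6.96, -6.63, -6.3, -5.97]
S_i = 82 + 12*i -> [82, 94, 106, 118, 130]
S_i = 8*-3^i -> [8, -24, 72, -216, 648]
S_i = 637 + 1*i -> [637, 638, 639, 640, 641]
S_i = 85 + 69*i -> [85, 154, 223, 292, 361]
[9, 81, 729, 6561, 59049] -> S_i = 9*9^i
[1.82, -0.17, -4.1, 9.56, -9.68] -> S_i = Random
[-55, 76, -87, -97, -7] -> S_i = Random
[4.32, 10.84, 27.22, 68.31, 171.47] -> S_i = 4.32*2.51^i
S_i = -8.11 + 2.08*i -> [-8.11, -6.03, -3.95, -1.87, 0.21]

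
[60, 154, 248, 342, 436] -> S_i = 60 + 94*i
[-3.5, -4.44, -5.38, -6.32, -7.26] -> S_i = -3.50 + -0.94*i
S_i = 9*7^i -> [9, 63, 441, 3087, 21609]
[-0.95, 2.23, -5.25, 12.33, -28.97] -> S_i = -0.95*(-2.35)^i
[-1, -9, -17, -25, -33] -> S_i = -1 + -8*i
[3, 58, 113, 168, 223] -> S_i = 3 + 55*i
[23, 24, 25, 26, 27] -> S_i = 23 + 1*i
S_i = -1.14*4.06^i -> [-1.14, -4.63, -18.79, -76.29, -309.75]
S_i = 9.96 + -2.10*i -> [9.96, 7.86, 5.76, 3.66, 1.56]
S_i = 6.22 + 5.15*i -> [6.22, 11.37, 16.52, 21.67, 26.82]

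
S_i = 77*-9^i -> [77, -693, 6237, -56133, 505197]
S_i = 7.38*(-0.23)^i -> [7.38, -1.7, 0.39, -0.09, 0.02]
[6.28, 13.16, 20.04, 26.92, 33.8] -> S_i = 6.28 + 6.88*i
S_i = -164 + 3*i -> [-164, -161, -158, -155, -152]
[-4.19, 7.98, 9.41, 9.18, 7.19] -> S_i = Random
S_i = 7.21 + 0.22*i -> [7.21, 7.43, 7.65, 7.87, 8.09]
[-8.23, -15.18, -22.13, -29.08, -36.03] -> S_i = -8.23 + -6.95*i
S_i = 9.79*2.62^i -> [9.79, 25.65, 67.2, 176.07, 461.3]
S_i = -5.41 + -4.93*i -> [-5.41, -10.34, -15.27, -20.2, -25.13]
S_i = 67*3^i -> [67, 201, 603, 1809, 5427]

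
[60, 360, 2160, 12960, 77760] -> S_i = 60*6^i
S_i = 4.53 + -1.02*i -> [4.53, 3.51, 2.49, 1.47, 0.45]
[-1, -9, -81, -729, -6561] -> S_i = -1*9^i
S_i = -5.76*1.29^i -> [-5.76, -7.43, -9.59, -12.36, -15.95]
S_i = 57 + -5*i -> [57, 52, 47, 42, 37]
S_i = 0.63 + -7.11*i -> [0.63, -6.48, -13.59, -20.7, -27.81]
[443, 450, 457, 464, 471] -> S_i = 443 + 7*i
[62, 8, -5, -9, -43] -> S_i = Random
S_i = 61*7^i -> [61, 427, 2989, 20923, 146461]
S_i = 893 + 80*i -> [893, 973, 1053, 1133, 1213]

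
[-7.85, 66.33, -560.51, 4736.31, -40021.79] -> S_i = -7.85*(-8.45)^i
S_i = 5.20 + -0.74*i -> [5.2, 4.46, 3.72, 2.98, 2.24]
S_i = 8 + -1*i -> [8, 7, 6, 5, 4]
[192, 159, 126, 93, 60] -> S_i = 192 + -33*i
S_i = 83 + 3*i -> [83, 86, 89, 92, 95]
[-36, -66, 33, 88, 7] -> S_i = Random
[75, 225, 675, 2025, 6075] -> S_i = 75*3^i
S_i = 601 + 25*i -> [601, 626, 651, 676, 701]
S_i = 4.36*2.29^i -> [4.36, 9.98, 22.86, 52.36, 119.9]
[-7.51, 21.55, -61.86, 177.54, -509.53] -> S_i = -7.51*(-2.87)^i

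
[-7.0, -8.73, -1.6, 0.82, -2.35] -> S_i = Random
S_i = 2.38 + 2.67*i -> [2.38, 5.05, 7.72, 10.39, 13.06]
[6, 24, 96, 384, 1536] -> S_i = 6*4^i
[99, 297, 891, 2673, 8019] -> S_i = 99*3^i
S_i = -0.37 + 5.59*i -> [-0.37, 5.22, 10.81, 16.4, 21.99]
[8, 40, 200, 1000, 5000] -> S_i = 8*5^i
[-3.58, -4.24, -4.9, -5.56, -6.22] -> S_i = -3.58 + -0.66*i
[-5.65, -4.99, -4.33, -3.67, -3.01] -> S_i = -5.65 + 0.66*i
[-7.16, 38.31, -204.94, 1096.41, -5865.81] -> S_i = -7.16*(-5.35)^i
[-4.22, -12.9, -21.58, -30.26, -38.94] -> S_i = -4.22 + -8.68*i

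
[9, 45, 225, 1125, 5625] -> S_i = 9*5^i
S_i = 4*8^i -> [4, 32, 256, 2048, 16384]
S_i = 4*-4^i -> [4, -16, 64, -256, 1024]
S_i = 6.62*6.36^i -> [6.62, 42.1, 267.78, 1703.06, 10831.45]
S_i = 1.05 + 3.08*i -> [1.05, 4.13, 7.21, 10.29, 13.37]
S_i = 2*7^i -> [2, 14, 98, 686, 4802]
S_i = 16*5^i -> [16, 80, 400, 2000, 10000]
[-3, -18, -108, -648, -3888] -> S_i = -3*6^i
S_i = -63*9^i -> [-63, -567, -5103, -45927, -413343]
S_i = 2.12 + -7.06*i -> [2.12, -4.94, -12.0, -19.06, -26.12]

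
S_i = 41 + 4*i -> [41, 45, 49, 53, 57]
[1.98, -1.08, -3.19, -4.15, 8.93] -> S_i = Random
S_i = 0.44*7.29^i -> [0.44, 3.21, 23.38, 170.47, 1242.69]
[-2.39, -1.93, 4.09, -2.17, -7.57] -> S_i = Random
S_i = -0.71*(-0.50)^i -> [-0.71, 0.36, -0.18, 0.09, -0.04]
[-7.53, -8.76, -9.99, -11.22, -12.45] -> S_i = -7.53 + -1.23*i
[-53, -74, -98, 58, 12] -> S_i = Random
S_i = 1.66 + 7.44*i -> [1.66, 9.1, 16.54, 23.98, 31.42]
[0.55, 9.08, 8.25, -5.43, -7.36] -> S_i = Random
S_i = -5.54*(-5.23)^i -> [-5.54, 28.97, -151.54, 792.53, -4144.92]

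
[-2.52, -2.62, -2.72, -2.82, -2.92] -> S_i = -2.52 + -0.10*i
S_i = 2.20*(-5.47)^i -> [2.2, -12.03, 65.83, -360.07, 1969.57]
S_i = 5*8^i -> [5, 40, 320, 2560, 20480]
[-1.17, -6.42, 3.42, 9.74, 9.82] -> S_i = Random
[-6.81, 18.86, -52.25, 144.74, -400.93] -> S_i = -6.81*(-2.77)^i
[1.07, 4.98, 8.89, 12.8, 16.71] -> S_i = 1.07 + 3.91*i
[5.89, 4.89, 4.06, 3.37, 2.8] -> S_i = 5.89*0.83^i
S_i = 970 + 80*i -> [970, 1050, 1130, 1210, 1290]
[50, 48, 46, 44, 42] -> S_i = 50 + -2*i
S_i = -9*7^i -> [-9, -63, -441, -3087, -21609]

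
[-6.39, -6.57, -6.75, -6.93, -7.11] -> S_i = -6.39 + -0.18*i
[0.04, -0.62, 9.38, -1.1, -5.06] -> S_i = Random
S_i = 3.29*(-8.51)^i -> [3.29, -28.0, 238.26, -2027.61, 17254.97]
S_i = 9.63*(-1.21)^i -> [9.63, -11.65, 14.1, -17.06, 20.64]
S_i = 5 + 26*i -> [5, 31, 57, 83, 109]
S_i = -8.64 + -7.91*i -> [-8.64, -16.55, -24.46, -32.37, -40.28]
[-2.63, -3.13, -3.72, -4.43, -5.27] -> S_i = -2.63*1.19^i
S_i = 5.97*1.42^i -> [5.97, 8.48, 12.04, 17.09, 24.27]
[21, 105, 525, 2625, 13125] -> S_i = 21*5^i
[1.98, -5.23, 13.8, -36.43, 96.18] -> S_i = 1.98*(-2.64)^i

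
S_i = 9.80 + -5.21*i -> [9.8, 4.59, -0.62, -5.83, -11.04]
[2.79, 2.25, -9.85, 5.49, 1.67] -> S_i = Random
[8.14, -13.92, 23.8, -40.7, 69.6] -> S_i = 8.14*(-1.71)^i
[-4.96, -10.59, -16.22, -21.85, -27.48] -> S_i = -4.96 + -5.63*i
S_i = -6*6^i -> [-6, -36, -216, -1296, -7776]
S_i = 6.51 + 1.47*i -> [6.51, 7.98, 9.45, 10.92, 12.39]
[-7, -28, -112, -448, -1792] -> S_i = -7*4^i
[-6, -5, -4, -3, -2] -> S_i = -6 + 1*i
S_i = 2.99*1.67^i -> [2.99, 4.99, 8.34, 13.93, 23.26]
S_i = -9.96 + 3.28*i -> [-9.96, -6.68, -3.4, -0.12, 3.16]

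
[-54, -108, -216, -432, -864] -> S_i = -54*2^i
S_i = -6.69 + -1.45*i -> [-6.69, -8.14, -9.59, -11.04, -12.49]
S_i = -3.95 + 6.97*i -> [-3.95, 3.02, 9.99, 16.96, 23.93]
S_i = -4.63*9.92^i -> [-4.63, -45.93, -455.62, -4519.77, -44836.08]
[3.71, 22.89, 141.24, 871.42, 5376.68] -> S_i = 3.71*6.17^i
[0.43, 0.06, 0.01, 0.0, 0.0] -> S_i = 0.43*0.14^i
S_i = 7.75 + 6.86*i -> [7.75, 14.61, 21.47, 28.33, 35.19]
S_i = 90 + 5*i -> [90, 95, 100, 105, 110]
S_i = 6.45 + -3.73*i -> [6.45, 2.72, -1.01, -4.74, -8.47]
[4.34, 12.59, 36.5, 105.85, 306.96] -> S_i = 4.34*2.90^i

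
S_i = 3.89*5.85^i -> [3.89, 22.76, 133.13, 778.78, 4555.89]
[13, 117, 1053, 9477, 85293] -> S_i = 13*9^i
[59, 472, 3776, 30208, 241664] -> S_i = 59*8^i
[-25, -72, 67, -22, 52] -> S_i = Random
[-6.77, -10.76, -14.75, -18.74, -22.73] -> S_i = -6.77 + -3.99*i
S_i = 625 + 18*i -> [625, 643, 661, 679, 697]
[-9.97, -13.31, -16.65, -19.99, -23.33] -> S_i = -9.97 + -3.34*i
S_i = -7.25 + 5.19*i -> [-7.25, -2.06, 3.13, 8.32, 13.51]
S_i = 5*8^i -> [5, 40, 320, 2560, 20480]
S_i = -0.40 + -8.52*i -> [-0.4, -8.92, -17.44, -25.96, -34.48]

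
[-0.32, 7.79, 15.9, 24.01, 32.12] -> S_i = -0.32 + 8.11*i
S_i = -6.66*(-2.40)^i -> [-6.66, 15.98, -38.36, 92.07, -220.96]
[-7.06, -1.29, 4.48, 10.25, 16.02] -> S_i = -7.06 + 5.77*i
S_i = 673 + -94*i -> [673, 579, 485, 391, 297]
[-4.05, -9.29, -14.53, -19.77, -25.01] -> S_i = -4.05 + -5.24*i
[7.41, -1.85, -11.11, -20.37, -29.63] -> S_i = 7.41 + -9.26*i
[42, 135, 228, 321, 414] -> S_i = 42 + 93*i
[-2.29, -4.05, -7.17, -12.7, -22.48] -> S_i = -2.29*1.77^i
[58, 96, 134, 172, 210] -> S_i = 58 + 38*i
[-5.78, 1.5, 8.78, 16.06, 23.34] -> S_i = -5.78 + 7.28*i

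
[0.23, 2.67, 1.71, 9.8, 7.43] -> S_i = Random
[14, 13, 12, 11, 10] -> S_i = 14 + -1*i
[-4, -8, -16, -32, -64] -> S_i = -4*2^i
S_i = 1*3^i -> [1, 3, 9, 27, 81]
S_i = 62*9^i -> [62, 558, 5022, 45198, 406782]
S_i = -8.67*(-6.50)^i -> [-8.67, 56.36, -366.31, 2381.0, -15476.49]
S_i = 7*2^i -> [7, 14, 28, 56, 112]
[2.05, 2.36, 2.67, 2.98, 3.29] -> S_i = 2.05 + 0.31*i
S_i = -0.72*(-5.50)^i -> [-0.72, 3.96, -21.78, 119.79, -658.84]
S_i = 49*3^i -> [49, 147, 441, 1323, 3969]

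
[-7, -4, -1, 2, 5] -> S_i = -7 + 3*i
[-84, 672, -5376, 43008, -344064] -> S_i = -84*-8^i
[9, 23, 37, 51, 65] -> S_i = 9 + 14*i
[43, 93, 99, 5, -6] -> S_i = Random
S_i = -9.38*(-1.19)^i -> [-9.38, 11.16, -13.28, 15.81, -18.81]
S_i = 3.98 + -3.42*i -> [3.98, 0.56, -2.86, -6.28, -9.7]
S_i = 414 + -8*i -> [414, 406, 398, 390, 382]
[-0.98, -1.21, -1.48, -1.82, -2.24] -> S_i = -0.98*1.23^i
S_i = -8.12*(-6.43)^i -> [-8.12, 52.21, -335.72, 2158.68, -13880.33]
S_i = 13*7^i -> [13, 91, 637, 4459, 31213]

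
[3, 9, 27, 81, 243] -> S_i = 3*3^i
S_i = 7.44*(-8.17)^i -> [7.44, -60.78, 496.61, -4057.32, 33148.29]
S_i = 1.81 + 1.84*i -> [1.81, 3.65, 5.49, 7.33, 9.17]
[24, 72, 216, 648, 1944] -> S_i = 24*3^i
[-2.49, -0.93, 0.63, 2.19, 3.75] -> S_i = -2.49 + 1.56*i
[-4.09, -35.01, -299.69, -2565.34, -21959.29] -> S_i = -4.09*8.56^i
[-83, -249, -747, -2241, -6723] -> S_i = -83*3^i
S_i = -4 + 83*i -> [-4, 79, 162, 245, 328]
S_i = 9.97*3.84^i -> [9.97, 38.28, 147.01, 564.53, 2167.8]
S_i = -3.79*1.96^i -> [-3.79, -7.43, -14.56, -28.54, -55.93]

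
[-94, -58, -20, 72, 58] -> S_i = Random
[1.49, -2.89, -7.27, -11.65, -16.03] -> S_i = 1.49 + -4.38*i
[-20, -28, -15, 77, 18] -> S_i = Random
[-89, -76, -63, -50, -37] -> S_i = -89 + 13*i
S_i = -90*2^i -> [-90, -180, -360, -720, -1440]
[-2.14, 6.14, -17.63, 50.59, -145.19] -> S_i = -2.14*(-2.87)^i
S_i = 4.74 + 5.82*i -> [4.74, 10.56, 16.38, 22.2, 28.02]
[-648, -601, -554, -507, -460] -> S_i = -648 + 47*i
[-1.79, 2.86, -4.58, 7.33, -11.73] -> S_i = -1.79*(-1.60)^i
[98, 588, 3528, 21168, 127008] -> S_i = 98*6^i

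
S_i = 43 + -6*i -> [43, 37, 31, 25, 19]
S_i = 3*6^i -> [3, 18, 108, 648, 3888]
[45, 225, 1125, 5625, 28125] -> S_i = 45*5^i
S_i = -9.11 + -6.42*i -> [-9.11, -15.53, -21.95, -28.37, -34.79]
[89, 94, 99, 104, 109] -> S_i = 89 + 5*i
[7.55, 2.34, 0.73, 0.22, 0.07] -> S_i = 7.55*0.31^i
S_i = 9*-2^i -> [9, -18, 36, -72, 144]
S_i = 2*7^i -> [2, 14, 98, 686, 4802]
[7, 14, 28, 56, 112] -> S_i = 7*2^i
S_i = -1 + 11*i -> [-1, 10, 21, 32, 43]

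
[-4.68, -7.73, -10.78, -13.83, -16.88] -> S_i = -4.68 + -3.05*i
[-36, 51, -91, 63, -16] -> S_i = Random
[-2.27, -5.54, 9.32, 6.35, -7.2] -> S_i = Random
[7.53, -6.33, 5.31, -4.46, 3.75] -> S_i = 7.53*(-0.84)^i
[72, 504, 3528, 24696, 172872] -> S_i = 72*7^i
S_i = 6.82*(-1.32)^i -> [6.82, -9.0, 11.88, -15.69, 20.71]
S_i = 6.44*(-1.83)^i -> [6.44, -11.79, 21.57, -39.47, 72.23]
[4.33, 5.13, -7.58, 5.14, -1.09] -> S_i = Random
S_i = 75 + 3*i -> [75, 78, 81, 84, 87]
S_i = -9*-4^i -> [-9, 36, -144, 576, -2304]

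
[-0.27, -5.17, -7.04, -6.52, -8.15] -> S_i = Random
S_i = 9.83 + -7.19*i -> [9.83, 2.64, -4.55, -11.74, -18.93]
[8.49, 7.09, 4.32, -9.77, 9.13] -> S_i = Random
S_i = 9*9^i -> [9, 81, 729, 6561, 59049]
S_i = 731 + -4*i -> [731, 727, 723, 719, 715]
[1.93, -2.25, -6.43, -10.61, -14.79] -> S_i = 1.93 + -4.18*i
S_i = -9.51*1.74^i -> [-9.51, -16.55, -28.79, -50.1, -87.17]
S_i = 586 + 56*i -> [586, 642, 698, 754, 810]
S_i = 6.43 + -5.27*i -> [6.43, 1.16, -4.11, -9.38, -14.65]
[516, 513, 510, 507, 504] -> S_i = 516 + -3*i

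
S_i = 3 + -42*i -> [3, -39, -81, -123, -165]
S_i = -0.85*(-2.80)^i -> [-0.85, 2.38, -6.66, 18.66, -52.25]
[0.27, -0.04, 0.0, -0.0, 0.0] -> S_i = 0.27*(-0.13)^i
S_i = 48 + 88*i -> [48, 136, 224, 312, 400]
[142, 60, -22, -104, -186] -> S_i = 142 + -82*i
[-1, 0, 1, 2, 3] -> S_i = -1 + 1*i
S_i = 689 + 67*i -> [689, 756, 823, 890, 957]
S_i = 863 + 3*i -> [863, 866, 869, 872, 875]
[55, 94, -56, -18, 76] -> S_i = Random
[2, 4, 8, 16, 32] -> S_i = 2*2^i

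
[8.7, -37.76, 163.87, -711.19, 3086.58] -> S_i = 8.70*(-4.34)^i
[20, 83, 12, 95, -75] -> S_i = Random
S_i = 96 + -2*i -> [96, 94, 92, 90, 88]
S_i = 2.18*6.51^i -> [2.18, 14.19, 92.39, 601.45, 3915.44]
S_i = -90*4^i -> [-90, -360, -1440, -5760, -23040]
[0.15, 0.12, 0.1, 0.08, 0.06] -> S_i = 0.15*0.80^i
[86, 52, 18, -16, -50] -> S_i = 86 + -34*i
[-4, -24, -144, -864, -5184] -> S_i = -4*6^i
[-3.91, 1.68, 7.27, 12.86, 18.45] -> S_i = -3.91 + 5.59*i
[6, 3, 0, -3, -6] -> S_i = 6 + -3*i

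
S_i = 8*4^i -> [8, 32, 128, 512, 2048]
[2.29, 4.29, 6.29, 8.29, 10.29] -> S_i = 2.29 + 2.00*i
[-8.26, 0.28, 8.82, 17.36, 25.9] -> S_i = -8.26 + 8.54*i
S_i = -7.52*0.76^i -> [-7.52, -5.72, -4.34, -3.3, -2.51]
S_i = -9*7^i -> [-9, -63, -441, -3087, -21609]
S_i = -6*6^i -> [-6, -36, -216, -1296, -7776]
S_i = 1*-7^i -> [1, -7, 49, -343, 2401]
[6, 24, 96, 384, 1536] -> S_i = 6*4^i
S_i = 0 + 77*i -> [0, 77, 154, 231, 308]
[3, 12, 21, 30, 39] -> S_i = 3 + 9*i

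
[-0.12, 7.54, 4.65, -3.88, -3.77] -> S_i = Random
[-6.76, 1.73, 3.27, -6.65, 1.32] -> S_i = Random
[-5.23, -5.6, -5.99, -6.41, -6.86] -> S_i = -5.23*1.07^i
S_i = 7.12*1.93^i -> [7.12, 13.74, 26.52, 51.19, 98.79]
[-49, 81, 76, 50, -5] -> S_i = Random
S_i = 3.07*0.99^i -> [3.07, 3.04, 3.01, 2.98, 2.95]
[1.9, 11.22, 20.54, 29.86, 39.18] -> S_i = 1.90 + 9.32*i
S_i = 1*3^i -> [1, 3, 9, 27, 81]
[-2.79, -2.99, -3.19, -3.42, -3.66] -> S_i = -2.79*1.07^i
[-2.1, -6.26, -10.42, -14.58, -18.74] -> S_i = -2.10 + -4.16*i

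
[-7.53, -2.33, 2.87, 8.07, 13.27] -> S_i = -7.53 + 5.20*i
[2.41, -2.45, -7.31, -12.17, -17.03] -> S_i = 2.41 + -4.86*i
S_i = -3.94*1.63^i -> [-3.94, -6.42, -10.47, -17.06, -27.81]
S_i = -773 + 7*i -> [-773, -766, -759, -752, -745]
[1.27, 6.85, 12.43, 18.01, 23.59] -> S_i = 1.27 + 5.58*i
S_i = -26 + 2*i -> [-26, -24, -22, -20, -18]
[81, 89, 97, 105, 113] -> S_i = 81 + 8*i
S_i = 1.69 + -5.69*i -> [1.69, -4.0, -9.69, -15.38, -21.07]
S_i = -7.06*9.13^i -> [-7.06, -64.46, -588.5, -5373.0, -49055.51]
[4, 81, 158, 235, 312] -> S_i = 4 + 77*i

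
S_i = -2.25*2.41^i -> [-2.25, -5.42, -13.07, -31.49, -75.9]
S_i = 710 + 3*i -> [710, 713, 716, 719, 722]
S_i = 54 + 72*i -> [54, 126, 198, 270, 342]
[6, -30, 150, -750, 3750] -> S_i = 6*-5^i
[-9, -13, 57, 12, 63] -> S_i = Random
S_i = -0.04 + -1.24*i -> [-0.04, -1.28, -2.52, -3.76, -5.0]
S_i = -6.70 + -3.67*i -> [-6.7, -10.37, -14.04, -17.71, -21.38]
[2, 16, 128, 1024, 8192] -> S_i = 2*8^i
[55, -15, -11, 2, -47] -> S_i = Random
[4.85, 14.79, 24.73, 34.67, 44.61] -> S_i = 4.85 + 9.94*i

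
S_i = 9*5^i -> [9, 45, 225, 1125, 5625]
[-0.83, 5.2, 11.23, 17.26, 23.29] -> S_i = -0.83 + 6.03*i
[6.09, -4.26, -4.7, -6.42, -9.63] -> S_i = Random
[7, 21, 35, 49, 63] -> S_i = 7 + 14*i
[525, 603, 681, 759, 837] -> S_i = 525 + 78*i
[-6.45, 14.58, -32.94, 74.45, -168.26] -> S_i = -6.45*(-2.26)^i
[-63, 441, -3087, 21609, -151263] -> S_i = -63*-7^i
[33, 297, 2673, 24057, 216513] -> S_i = 33*9^i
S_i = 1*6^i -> [1, 6, 36, 216, 1296]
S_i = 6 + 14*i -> [6, 20, 34, 48, 62]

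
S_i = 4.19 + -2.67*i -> [4.19, 1.52, -1.15, -3.82, -6.49]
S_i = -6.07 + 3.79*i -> [-6.07, -2.28, 1.51, 5.3, 9.09]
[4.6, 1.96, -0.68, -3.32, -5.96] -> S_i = 4.60 + -2.64*i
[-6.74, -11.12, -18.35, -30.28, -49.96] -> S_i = -6.74*1.65^i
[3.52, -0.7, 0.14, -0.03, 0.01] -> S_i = 3.52*(-0.20)^i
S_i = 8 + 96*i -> [8, 104, 200, 296, 392]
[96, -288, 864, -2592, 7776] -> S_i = 96*-3^i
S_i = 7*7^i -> [7, 49, 343, 2401, 16807]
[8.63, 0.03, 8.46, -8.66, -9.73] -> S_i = Random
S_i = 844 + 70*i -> [844, 914, 984, 1054, 1124]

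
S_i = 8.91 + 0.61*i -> [8.91, 9.52, 10.13, 10.74, 11.35]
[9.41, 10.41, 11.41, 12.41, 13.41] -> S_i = 9.41 + 1.00*i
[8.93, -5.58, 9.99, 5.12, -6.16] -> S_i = Random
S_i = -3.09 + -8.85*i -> [-3.09, -11.94, -20.79, -29.64, -38.49]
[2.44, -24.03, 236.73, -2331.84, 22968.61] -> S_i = 2.44*(-9.85)^i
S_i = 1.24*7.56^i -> [1.24, 9.37, 70.87, 535.78, 4050.5]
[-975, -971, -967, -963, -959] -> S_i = -975 + 4*i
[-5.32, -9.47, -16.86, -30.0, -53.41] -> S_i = -5.32*1.78^i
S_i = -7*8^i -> [-7, -56, -448, -3584, -28672]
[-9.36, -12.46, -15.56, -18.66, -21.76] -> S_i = -9.36 + -3.10*i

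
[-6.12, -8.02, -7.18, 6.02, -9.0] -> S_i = Random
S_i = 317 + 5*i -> [317, 322, 327, 332, 337]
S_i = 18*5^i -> [18, 90, 450, 2250, 11250]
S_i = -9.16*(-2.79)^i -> [-9.16, 25.56, -71.3, 198.93, -555.02]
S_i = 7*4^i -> [7, 28, 112, 448, 1792]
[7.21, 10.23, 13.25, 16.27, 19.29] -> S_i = 7.21 + 3.02*i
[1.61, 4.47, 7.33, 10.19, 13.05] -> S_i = 1.61 + 2.86*i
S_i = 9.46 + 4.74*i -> [9.46, 14.2, 18.94, 23.68, 28.42]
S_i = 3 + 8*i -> [3, 11, 19, 27, 35]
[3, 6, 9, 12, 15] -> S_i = 3 + 3*i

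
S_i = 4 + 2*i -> [4, 6, 8, 10, 12]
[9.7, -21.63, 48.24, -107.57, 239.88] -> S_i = 9.70*(-2.23)^i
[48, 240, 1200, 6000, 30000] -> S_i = 48*5^i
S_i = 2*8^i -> [2, 16, 128, 1024, 8192]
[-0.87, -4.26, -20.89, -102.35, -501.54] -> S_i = -0.87*4.90^i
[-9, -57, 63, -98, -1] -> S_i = Random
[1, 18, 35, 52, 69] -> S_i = 1 + 17*i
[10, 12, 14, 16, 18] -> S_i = 10 + 2*i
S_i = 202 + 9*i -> [202, 211, 220, 229, 238]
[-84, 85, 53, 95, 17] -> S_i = Random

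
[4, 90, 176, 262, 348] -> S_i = 4 + 86*i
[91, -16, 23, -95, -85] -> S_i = Random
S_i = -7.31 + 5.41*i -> [-7.31, -1.9, 3.51, 8.92, 14.33]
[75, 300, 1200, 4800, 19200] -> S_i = 75*4^i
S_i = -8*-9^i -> [-8, 72, -648, 5832, -52488]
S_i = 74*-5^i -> [74, -370, 1850, -9250, 46250]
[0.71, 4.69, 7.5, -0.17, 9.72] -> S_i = Random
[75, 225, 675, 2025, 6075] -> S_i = 75*3^i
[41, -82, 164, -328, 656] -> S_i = 41*-2^i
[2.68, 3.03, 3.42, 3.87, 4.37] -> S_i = 2.68*1.13^i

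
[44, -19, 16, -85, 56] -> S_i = Random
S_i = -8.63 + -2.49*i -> [-8.63, -11.12, -13.61, -16.1, -18.59]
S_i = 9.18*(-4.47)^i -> [9.18, -41.03, 183.42, -819.91, 3664.99]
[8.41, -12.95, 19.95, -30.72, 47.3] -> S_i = 8.41*(-1.54)^i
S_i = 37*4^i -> [37, 148, 592, 2368, 9472]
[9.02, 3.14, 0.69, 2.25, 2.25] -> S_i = Random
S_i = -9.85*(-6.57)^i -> [-9.85, 64.71, -425.17, 2793.39, -18352.6]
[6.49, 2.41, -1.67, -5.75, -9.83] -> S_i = 6.49 + -4.08*i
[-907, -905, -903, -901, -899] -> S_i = -907 + 2*i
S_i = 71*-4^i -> [71, -284, 1136, -4544, 18176]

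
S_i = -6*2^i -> [-6, -12, -24, -48, -96]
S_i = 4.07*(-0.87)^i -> [4.07, -3.54, 3.08, -2.68, 2.33]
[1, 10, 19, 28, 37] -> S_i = 1 + 9*i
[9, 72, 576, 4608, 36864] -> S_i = 9*8^i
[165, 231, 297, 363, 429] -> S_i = 165 + 66*i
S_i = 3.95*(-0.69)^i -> [3.95, -2.73, 1.88, -1.3, 0.9]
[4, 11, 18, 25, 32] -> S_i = 4 + 7*i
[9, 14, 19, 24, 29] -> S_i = 9 + 5*i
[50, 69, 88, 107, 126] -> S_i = 50 + 19*i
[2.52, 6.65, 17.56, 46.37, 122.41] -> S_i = 2.52*2.64^i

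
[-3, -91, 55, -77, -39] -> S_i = Random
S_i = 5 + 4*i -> [5, 9, 13, 17, 21]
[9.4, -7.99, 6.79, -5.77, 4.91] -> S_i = 9.40*(-0.85)^i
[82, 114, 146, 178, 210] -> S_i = 82 + 32*i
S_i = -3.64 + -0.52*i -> [-3.64, -4.16, -4.68, -5.2, -5.72]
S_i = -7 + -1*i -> [-7, -8, -9, -10, -11]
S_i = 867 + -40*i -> [867, 827, 787, 747, 707]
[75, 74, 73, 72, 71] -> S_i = 75 + -1*i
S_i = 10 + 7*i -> [10, 17, 24, 31, 38]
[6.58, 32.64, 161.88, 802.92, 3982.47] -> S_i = 6.58*4.96^i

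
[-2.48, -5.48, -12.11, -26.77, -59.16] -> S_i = -2.48*2.21^i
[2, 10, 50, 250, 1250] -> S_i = 2*5^i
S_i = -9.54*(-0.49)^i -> [-9.54, 4.67, -2.29, 1.12, -0.55]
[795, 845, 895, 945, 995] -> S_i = 795 + 50*i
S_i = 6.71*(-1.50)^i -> [6.71, -10.06, 15.1, -22.65, 33.97]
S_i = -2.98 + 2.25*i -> [-2.98, -0.73, 1.52, 3.77, 6.02]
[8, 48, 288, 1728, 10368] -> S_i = 8*6^i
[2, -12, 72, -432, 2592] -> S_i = 2*-6^i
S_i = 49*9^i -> [49, 441, 3969, 35721, 321489]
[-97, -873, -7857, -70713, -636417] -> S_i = -97*9^i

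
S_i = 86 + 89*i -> [86, 175, 264, 353, 442]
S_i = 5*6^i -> [5, 30, 180, 1080, 6480]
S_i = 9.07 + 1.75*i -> [9.07, 10.82, 12.57, 14.32, 16.07]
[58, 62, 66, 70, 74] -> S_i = 58 + 4*i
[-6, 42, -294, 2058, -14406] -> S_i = -6*-7^i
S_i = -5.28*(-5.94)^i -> [-5.28, 31.36, -186.3, 1106.61, -6573.24]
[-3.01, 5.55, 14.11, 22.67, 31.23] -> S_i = -3.01 + 8.56*i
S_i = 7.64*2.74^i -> [7.64, 20.93, 57.36, 157.16, 430.62]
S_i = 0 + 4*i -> [0, 4, 8, 12, 16]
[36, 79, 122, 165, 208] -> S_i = 36 + 43*i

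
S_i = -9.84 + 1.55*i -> [-9.84, -8.29, -6.74, -5.19, -3.64]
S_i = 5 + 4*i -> [5, 9, 13, 17, 21]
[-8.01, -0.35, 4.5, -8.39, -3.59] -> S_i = Random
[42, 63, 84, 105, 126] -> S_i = 42 + 21*i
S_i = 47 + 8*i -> [47, 55, 63, 71, 79]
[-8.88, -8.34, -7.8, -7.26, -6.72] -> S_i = -8.88 + 0.54*i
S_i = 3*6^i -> [3, 18, 108, 648, 3888]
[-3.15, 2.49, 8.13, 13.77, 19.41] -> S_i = -3.15 + 5.64*i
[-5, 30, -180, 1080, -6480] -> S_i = -5*-6^i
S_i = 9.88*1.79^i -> [9.88, 17.69, 31.66, 56.67, 101.43]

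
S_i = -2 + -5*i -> [-2, -7, -12, -17, -22]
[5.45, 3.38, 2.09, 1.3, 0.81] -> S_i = 5.45*0.62^i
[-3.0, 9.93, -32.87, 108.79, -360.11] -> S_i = -3.00*(-3.31)^i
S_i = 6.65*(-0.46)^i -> [6.65, -3.06, 1.41, -0.65, 0.3]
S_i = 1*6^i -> [1, 6, 36, 216, 1296]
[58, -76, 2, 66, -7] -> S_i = Random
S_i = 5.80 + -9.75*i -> [5.8, -3.95, -13.7, -23.45, -33.2]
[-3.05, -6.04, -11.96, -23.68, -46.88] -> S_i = -3.05*1.98^i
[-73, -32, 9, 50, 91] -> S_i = -73 + 41*i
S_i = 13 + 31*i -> [13, 44, 75, 106, 137]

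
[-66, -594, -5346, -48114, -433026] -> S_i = -66*9^i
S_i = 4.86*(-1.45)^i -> [4.86, -7.05, 10.22, -14.82, 21.48]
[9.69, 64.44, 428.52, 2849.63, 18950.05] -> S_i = 9.69*6.65^i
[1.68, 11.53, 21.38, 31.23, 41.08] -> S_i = 1.68 + 9.85*i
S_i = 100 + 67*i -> [100, 167, 234, 301, 368]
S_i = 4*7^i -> [4, 28, 196, 1372, 9604]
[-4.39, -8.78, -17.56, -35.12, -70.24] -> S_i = -4.39*2.00^i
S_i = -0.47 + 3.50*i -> [-0.47, 3.03, 6.53, 10.03, 13.53]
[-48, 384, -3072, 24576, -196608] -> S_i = -48*-8^i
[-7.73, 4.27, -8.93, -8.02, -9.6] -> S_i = Random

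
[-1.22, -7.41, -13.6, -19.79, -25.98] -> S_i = -1.22 + -6.19*i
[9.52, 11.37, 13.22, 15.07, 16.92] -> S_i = 9.52 + 1.85*i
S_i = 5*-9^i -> [5, -45, 405, -3645, 32805]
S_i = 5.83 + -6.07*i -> [5.83, -0.24, -6.31, -12.38, -18.45]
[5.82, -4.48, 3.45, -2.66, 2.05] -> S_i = 5.82*(-0.77)^i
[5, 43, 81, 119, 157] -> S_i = 5 + 38*i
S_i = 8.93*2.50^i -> [8.93, 22.32, 55.81, 139.53, 348.83]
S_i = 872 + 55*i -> [872, 927, 982, 1037, 1092]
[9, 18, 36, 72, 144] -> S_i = 9*2^i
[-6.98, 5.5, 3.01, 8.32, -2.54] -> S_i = Random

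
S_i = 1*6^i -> [1, 6, 36, 216, 1296]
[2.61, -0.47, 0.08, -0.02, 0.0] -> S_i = 2.61*(-0.18)^i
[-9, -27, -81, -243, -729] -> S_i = -9*3^i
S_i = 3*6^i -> [3, 18, 108, 648, 3888]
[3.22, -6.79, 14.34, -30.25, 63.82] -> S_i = 3.22*(-2.11)^i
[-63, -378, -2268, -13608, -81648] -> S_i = -63*6^i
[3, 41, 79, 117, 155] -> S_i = 3 + 38*i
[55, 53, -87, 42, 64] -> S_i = Random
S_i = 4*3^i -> [4, 12, 36, 108, 324]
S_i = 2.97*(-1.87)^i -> [2.97, -5.55, 10.39, -19.42, 36.32]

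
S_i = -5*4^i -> [-5, -20, -80, -320, -1280]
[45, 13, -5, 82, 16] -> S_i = Random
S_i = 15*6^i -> [15, 90, 540, 3240, 19440]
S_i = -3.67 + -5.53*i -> [-3.67, -9.2, -14.73, -20.26, -25.79]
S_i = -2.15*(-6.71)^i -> [-2.15, 14.43, -96.8, 649.54, -4358.41]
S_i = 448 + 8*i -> [448, 456, 464, 472, 480]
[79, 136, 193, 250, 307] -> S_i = 79 + 57*i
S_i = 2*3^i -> [2, 6, 18, 54, 162]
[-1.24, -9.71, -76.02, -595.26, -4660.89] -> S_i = -1.24*7.83^i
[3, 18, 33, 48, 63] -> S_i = 3 + 15*i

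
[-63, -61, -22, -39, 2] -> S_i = Random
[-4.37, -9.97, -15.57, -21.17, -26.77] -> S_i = -4.37 + -5.60*i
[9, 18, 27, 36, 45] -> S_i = 9 + 9*i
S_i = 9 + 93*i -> [9, 102, 195, 288, 381]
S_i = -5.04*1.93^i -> [-5.04, -9.73, -18.77, -36.23, -69.93]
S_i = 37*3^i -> [37, 111, 333, 999, 2997]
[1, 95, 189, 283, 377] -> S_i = 1 + 94*i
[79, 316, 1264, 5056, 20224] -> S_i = 79*4^i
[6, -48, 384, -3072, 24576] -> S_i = 6*-8^i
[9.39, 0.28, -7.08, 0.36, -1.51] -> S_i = Random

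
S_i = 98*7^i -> [98, 686, 4802, 33614, 235298]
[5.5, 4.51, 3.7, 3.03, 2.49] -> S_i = 5.50*0.82^i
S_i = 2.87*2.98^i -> [2.87, 8.55, 25.49, 75.95, 226.33]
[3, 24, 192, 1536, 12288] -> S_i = 3*8^i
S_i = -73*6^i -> [-73, -438, -2628, -15768, -94608]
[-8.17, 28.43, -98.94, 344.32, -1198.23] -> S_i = -8.17*(-3.48)^i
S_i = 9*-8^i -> [9, -72, 576, -4608, 36864]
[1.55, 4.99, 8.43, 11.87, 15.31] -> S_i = 1.55 + 3.44*i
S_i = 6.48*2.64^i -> [6.48, 17.11, 45.16, 119.23, 314.77]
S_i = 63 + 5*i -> [63, 68, 73, 78, 83]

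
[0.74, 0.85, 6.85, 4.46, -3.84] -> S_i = Random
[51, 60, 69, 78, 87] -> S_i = 51 + 9*i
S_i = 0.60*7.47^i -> [0.6, 4.48, 33.48, 250.1, 1868.24]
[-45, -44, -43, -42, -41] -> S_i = -45 + 1*i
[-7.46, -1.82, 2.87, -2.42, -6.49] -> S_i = Random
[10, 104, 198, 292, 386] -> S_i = 10 + 94*i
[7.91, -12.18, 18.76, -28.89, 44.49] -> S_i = 7.91*(-1.54)^i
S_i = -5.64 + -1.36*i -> [-5.64, -7.0, -8.36, -9.72, -11.08]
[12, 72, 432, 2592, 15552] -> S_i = 12*6^i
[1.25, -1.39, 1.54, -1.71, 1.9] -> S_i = 1.25*(-1.11)^i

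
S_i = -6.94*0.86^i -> [-6.94, -5.97, -5.13, -4.41, -3.8]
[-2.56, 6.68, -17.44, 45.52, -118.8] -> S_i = -2.56*(-2.61)^i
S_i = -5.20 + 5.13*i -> [-5.2, -0.07, 5.06, 10.19, 15.32]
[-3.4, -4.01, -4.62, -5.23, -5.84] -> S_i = -3.40 + -0.61*i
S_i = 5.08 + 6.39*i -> [5.08, 11.47, 17.86, 24.25, 30.64]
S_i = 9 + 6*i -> [9, 15, 21, 27, 33]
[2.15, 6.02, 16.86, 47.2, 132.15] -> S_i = 2.15*2.80^i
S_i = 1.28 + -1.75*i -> [1.28, -0.47, -2.22, -3.97, -5.72]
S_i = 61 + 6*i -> [61, 67, 73, 79, 85]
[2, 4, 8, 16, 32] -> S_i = 2*2^i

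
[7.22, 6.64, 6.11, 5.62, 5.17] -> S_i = 7.22*0.92^i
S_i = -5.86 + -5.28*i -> [-5.86, -11.14, -16.42, -21.7, -26.98]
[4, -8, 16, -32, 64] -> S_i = 4*-2^i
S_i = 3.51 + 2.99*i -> [3.51, 6.5, 9.49, 12.48, 15.47]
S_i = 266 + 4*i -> [266, 270, 274, 278, 282]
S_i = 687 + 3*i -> [687, 690, 693, 696, 699]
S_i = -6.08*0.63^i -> [-6.08, -3.83, -2.41, -1.52, -0.96]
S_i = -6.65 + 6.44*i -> [-6.65, -0.21, 6.23, 12.67, 19.11]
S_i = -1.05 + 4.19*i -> [-1.05, 3.14, 7.33, 11.52, 15.71]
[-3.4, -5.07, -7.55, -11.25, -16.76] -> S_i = -3.40*1.49^i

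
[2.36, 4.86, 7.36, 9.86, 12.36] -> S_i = 2.36 + 2.50*i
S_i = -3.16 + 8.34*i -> [-3.16, 5.18, 13.52, 21.86, 30.2]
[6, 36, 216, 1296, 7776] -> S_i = 6*6^i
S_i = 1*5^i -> [1, 5, 25, 125, 625]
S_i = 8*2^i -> [8, 16, 32, 64, 128]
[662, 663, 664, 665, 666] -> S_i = 662 + 1*i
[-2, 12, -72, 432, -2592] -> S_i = -2*-6^i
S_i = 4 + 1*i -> [4, 5, 6, 7, 8]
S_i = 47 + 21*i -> [47, 68, 89, 110, 131]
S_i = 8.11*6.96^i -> [8.11, 56.45, 392.86, 2734.32, 19030.83]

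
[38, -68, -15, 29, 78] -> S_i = Random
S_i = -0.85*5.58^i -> [-0.85, -4.74, -26.47, -147.68, -824.05]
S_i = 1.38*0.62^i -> [1.38, 0.86, 0.53, 0.33, 0.2]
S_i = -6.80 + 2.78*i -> [-6.8, -4.02, -1.24, 1.54, 4.32]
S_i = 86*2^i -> [86, 172, 344, 688, 1376]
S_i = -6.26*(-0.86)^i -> [-6.26, 5.38, -4.63, 3.98, -3.42]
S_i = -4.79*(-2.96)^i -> [-4.79, 14.18, -41.97, 124.23, -367.71]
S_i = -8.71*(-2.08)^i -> [-8.71, 18.12, -37.68, 78.38, -163.03]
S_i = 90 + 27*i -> [90, 117, 144, 171, 198]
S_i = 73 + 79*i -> [73, 152, 231, 310, 389]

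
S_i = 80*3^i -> [80, 240, 720, 2160, 6480]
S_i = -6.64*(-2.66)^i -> [-6.64, 17.66, -46.98, 124.97, -332.43]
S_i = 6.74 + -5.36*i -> [6.74, 1.38, -3.98, -9.34, -14.7]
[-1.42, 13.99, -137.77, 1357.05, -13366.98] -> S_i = -1.42*(-9.85)^i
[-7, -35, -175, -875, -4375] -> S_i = -7*5^i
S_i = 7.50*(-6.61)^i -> [7.5, -49.58, 327.69, -2166.04, 14317.5]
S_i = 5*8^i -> [5, 40, 320, 2560, 20480]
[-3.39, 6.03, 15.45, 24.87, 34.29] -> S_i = -3.39 + 9.42*i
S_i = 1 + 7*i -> [1, 8, 15, 22, 29]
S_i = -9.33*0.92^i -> [-9.33, -8.58, -7.9, -7.27, -6.68]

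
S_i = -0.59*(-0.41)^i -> [-0.59, 0.24, -0.1, 0.04, -0.02]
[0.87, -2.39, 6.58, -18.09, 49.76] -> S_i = 0.87*(-2.75)^i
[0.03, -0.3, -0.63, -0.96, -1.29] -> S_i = 0.03 + -0.33*i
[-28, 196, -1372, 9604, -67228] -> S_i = -28*-7^i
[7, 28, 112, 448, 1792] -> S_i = 7*4^i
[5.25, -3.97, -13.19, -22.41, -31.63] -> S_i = 5.25 + -9.22*i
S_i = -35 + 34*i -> [-35, -1, 33, 67, 101]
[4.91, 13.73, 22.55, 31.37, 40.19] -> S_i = 4.91 + 8.82*i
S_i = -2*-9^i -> [-2, 18, -162, 1458, -13122]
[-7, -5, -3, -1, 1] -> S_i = -7 + 2*i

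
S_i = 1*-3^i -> [1, -3, 9, -27, 81]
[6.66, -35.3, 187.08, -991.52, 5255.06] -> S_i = 6.66*(-5.30)^i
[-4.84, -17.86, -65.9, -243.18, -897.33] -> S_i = -4.84*3.69^i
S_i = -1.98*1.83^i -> [-1.98, -3.62, -6.63, -12.13, -22.21]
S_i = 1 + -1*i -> [1, 0, -1, -2, -3]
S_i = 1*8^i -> [1, 8, 64, 512, 4096]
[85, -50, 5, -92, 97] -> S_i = Random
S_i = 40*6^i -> [40, 240, 1440, 8640, 51840]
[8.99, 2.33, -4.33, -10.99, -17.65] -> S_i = 8.99 + -6.66*i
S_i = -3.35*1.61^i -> [-3.35, -5.39, -8.68, -13.98, -22.51]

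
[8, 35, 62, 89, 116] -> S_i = 8 + 27*i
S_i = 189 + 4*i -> [189, 193, 197, 201, 205]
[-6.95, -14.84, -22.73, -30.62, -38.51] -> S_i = -6.95 + -7.89*i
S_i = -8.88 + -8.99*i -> [-8.88, -17.87, -26.86, -35.85, -44.84]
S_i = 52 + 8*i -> [52, 60, 68, 76, 84]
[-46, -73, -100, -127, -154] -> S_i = -46 + -27*i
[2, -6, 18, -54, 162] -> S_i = 2*-3^i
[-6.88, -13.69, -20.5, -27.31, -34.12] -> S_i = -6.88 + -6.81*i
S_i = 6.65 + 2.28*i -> [6.65, 8.93, 11.21, 13.49, 15.77]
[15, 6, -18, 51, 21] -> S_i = Random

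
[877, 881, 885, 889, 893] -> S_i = 877 + 4*i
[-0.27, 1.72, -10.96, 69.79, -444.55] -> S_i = -0.27*(-6.37)^i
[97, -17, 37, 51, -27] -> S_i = Random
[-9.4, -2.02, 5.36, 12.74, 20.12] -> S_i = -9.40 + 7.38*i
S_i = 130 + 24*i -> [130, 154, 178, 202, 226]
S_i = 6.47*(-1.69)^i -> [6.47, -10.93, 18.48, -31.23, 52.78]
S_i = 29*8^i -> [29, 232, 1856, 14848, 118784]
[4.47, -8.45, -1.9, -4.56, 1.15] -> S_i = Random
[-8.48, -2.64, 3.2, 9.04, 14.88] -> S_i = -8.48 + 5.84*i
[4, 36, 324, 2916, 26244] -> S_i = 4*9^i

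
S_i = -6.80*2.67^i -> [-6.8, -18.16, -48.48, -129.43, -345.58]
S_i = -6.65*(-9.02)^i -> [-6.65, 59.98, -541.05, 4880.24, -44019.77]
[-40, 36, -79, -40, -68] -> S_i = Random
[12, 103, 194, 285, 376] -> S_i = 12 + 91*i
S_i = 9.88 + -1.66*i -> [9.88, 8.22, 6.56, 4.9, 3.24]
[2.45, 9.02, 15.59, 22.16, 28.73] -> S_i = 2.45 + 6.57*i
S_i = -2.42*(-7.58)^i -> [-2.42, 18.34, -139.04, 1053.96, -7989.0]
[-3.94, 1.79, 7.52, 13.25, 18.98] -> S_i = -3.94 + 5.73*i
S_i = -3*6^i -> [-3, -18, -108, -648, -3888]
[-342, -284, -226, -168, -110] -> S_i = -342 + 58*i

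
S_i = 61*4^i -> [61, 244, 976, 3904, 15616]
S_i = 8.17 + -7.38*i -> [8.17, 0.79, -6.59, -13.97, -21.35]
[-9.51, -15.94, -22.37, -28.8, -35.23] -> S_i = -9.51 + -6.43*i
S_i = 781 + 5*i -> [781, 786, 791, 796, 801]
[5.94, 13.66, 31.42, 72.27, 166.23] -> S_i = 5.94*2.30^i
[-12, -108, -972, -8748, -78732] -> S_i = -12*9^i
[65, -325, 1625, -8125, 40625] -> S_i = 65*-5^i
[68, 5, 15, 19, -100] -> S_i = Random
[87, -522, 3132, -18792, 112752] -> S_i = 87*-6^i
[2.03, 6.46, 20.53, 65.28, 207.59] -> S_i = 2.03*3.18^i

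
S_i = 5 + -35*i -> [5, -30, -65, -100, -135]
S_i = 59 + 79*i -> [59, 138, 217, 296, 375]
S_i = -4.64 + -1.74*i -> [-4.64, -6.38, -8.12, -9.86, -11.6]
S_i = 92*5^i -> [92, 460, 2300, 11500, 57500]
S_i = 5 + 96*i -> [5, 101, 197, 293, 389]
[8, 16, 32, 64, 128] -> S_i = 8*2^i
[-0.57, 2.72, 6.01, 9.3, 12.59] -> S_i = -0.57 + 3.29*i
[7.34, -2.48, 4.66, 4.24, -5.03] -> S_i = Random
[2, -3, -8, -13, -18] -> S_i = 2 + -5*i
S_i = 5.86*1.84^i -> [5.86, 10.78, 19.84, 36.5, 67.17]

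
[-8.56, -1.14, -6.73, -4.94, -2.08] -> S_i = Random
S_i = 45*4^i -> [45, 180, 720, 2880, 11520]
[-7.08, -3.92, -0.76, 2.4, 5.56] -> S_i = -7.08 + 3.16*i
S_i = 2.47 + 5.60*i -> [2.47, 8.07, 13.67, 19.27, 24.87]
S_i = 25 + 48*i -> [25, 73, 121, 169, 217]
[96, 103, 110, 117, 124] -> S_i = 96 + 7*i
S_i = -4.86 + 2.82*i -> [-4.86, -2.04, 0.78, 3.6, 6.42]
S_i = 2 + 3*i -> [2, 5, 8, 11, 14]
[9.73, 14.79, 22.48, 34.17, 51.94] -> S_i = 9.73*1.52^i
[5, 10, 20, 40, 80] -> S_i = 5*2^i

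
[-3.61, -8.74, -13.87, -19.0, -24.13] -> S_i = -3.61 + -5.13*i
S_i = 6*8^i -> [6, 48, 384, 3072, 24576]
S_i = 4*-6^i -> [4, -24, 144, -864, 5184]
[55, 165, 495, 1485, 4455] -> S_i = 55*3^i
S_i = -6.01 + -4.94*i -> [-6.01, -10.95, -15.89, -20.83, -25.77]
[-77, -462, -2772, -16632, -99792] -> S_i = -77*6^i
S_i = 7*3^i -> [7, 21, 63, 189, 567]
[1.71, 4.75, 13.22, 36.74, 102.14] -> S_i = 1.71*2.78^i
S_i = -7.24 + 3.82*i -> [-7.24, -3.42, 0.4, 4.22, 8.04]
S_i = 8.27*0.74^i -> [8.27, 6.12, 4.53, 3.35, 2.48]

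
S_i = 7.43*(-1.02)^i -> [7.43, -7.58, 7.73, -7.88, 8.04]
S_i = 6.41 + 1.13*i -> [6.41, 7.54, 8.67, 9.8, 10.93]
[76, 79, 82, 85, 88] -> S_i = 76 + 3*i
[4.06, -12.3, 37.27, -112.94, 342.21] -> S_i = 4.06*(-3.03)^i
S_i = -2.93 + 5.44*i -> [-2.93, 2.51, 7.95, 13.39, 18.83]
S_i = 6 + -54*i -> [6, -48, -102, -156, -210]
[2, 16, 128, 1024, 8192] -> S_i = 2*8^i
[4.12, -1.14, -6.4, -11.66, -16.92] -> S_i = 4.12 + -5.26*i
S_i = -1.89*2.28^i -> [-1.89, -4.31, -9.82, -22.4, -51.07]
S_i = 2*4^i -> [2, 8, 32, 128, 512]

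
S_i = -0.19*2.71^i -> [-0.19, -0.51, -1.4, -3.78, -10.25]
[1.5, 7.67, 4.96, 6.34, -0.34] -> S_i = Random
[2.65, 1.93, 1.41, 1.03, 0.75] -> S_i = 2.65*0.73^i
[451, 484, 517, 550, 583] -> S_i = 451 + 33*i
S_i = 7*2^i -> [7, 14, 28, 56, 112]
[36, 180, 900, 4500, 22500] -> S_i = 36*5^i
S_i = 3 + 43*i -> [3, 46, 89, 132, 175]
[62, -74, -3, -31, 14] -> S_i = Random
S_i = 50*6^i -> [50, 300, 1800, 10800, 64800]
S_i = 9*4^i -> [9, 36, 144, 576, 2304]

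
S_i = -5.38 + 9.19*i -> [-5.38, 3.81, 13.0, 22.19, 31.38]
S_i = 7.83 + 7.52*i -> [7.83, 15.35, 22.87, 30.39, 37.91]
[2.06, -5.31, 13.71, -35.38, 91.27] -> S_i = 2.06*(-2.58)^i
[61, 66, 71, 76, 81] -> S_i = 61 + 5*i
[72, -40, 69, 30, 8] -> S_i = Random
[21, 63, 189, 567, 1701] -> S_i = 21*3^i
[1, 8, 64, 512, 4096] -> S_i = 1*8^i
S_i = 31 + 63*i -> [31, 94, 157, 220, 283]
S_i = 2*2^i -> [2, 4, 8, 16, 32]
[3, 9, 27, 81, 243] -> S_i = 3*3^i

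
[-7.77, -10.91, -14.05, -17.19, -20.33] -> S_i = -7.77 + -3.14*i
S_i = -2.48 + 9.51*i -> [-2.48, 7.03, 16.54, 26.05, 35.56]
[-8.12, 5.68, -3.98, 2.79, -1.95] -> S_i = -8.12*(-0.70)^i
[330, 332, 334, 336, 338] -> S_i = 330 + 2*i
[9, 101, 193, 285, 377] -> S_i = 9 + 92*i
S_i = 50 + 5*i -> [50, 55, 60, 65, 70]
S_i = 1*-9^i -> [1, -9, 81, -729, 6561]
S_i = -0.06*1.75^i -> [-0.06, -0.1, -0.18, -0.32, -0.56]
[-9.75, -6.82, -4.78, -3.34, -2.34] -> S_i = -9.75*0.70^i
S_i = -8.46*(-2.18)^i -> [-8.46, 18.44, -40.21, 87.65, -191.07]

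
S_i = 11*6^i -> [11, 66, 396, 2376, 14256]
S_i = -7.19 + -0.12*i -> [-7.19, -7.31, -7.43, -7.55, -7.67]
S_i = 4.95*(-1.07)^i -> [4.95, -5.3, 5.67, -6.06, 6.49]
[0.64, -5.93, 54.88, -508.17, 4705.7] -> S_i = 0.64*(-9.26)^i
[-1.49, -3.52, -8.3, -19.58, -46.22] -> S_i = -1.49*2.36^i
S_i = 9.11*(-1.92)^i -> [9.11, -17.49, 33.58, -64.48, 123.8]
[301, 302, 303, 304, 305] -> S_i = 301 + 1*i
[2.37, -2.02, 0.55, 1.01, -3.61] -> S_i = Random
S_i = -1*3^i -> [-1, -3, -9, -27, -81]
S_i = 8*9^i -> [8, 72, 648, 5832, 52488]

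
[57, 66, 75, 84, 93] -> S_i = 57 + 9*i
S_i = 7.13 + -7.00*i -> [7.13, 0.13, -6.87, -13.87, -20.87]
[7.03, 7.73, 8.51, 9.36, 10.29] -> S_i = 7.03*1.10^i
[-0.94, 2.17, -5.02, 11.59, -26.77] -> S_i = -0.94*(-2.31)^i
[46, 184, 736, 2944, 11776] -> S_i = 46*4^i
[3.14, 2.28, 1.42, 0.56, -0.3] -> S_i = 3.14 + -0.86*i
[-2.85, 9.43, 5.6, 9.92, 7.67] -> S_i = Random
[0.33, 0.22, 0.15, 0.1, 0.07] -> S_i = 0.33*0.68^i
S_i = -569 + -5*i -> [-569, -574, -579, -584, -589]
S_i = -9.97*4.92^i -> [-9.97, -49.05, -241.34, -1187.38, -5841.92]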